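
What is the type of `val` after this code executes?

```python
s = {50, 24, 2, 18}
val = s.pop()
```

Popping from a set of ints returns int

int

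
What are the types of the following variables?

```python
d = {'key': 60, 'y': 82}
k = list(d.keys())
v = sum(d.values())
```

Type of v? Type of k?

sum of int values returns int; list(...) returns list

int, list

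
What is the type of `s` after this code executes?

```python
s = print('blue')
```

print() returns None

NoneType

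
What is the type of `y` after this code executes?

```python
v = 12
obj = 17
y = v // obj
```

int // int returns int (12 // 17 = 0)

int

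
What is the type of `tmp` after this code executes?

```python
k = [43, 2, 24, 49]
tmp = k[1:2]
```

Slicing a list always returns a list

list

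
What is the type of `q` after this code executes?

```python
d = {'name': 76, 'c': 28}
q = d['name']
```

Accessing dict[str, int] with key 'name' returns int value 76

int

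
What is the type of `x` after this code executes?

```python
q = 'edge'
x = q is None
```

'is' comparison returns bool

bool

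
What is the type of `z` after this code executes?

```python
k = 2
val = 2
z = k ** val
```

int ** positive int returns int (2 ** 2 = 4)

int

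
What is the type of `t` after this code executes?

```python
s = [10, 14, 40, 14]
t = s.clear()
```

list.clear() returns None

NoneType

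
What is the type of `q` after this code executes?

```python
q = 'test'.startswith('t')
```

str.startswith() returns bool

bool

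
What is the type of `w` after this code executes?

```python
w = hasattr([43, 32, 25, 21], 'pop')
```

hasattr() returns bool

bool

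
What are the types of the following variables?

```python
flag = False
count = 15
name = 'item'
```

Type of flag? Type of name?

flag is bool; name is str

bool, str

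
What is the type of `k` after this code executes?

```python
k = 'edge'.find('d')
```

str.find() returns int (index, or -1)

int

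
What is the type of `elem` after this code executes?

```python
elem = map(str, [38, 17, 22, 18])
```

map() returns a map iterator object

map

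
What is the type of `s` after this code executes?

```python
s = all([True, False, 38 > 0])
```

all() returns bool

bool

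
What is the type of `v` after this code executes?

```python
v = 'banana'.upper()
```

str.upper() returns str

str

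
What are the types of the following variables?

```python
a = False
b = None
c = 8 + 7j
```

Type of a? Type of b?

a is bool; b is NoneType

bool, NoneType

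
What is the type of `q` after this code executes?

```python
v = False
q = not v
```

'not' always returns bool

bool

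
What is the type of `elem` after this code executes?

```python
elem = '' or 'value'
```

'or' returns first truthy value ('value', which is str)

str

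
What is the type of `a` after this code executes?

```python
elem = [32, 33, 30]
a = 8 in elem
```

'in' operator returns bool

bool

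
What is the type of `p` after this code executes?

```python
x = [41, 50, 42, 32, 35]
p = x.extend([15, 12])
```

list.extend() returns None

NoneType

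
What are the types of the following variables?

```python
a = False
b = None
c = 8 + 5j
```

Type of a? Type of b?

a is bool; b is NoneType

bool, NoneType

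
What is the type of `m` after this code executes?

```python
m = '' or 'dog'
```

'or' returns first truthy value ('dog', which is str)

str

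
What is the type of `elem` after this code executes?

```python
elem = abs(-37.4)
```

abs() of float returns float

float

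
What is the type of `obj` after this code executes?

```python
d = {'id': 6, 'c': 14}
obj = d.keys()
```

.keys() returns a dict_keys view object

dict_keys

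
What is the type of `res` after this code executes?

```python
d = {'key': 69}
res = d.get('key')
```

dict.get() returns the value (int) when key is found

int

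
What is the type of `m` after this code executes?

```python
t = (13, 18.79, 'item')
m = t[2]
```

Index 2 of tuple is 'item' which is str

str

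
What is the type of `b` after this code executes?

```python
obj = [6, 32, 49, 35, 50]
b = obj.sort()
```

list.sort() returns None (sorts in place)

NoneType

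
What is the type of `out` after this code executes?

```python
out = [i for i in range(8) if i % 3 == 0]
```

A list comprehension [...] produces a list

list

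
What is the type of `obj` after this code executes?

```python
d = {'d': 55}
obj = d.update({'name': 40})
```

dict.update() returns None

NoneType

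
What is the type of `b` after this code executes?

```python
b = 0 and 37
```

'and' returns the first falsy value (0, which is int)

int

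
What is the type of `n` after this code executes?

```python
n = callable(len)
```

callable() returns bool

bool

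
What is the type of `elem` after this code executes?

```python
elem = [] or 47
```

'or' returns first truthy value (47, which is int)

int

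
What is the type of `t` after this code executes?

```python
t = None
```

None has type NoneType

NoneType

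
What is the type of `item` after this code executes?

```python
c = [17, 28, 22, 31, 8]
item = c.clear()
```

list.clear() returns None

NoneType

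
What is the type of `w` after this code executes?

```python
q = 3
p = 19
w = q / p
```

int / int always returns float in Python 3 (3 / 19 = 0.157895)

float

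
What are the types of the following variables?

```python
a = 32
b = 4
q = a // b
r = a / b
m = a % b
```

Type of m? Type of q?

int % int returns int; int // int returns int

int, int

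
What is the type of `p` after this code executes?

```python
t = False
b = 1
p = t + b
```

bool + int returns int (False is 0, so 0 + 1 = 1)

int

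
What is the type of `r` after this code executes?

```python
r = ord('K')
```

ord() returns int (Unicode code point)

int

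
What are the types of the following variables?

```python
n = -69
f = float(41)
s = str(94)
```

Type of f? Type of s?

f is float; s is str

float, str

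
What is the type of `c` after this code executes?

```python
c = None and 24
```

'and' returns first falsy value (None)

NoneType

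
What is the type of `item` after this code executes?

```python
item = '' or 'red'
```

'or' returns first truthy value ('red', which is str)

str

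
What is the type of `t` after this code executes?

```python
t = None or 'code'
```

'or' with None returns the other value ('code', str)

str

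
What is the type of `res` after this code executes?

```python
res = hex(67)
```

hex() returns str representation

str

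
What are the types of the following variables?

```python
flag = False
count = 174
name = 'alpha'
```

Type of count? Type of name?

count is int; name is str

int, str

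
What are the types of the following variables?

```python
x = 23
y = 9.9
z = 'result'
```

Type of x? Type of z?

x is int; z is str

int, str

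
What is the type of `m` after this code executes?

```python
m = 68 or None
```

'or' returns first truthy value (68, int)

int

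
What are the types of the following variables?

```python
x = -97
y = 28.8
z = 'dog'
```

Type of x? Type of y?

x is int; y is float

int, float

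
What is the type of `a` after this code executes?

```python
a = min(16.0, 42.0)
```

min() of floats returns float

float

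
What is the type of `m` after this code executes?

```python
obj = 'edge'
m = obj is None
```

'is' comparison returns bool

bool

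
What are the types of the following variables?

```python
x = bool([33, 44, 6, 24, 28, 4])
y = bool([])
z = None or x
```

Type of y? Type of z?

bool() returns bool; None or <bool> returns the bool

bool, bool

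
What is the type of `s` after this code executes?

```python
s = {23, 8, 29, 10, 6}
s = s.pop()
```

Popping from a set of ints returns int

int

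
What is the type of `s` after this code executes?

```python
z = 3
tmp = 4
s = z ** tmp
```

int ** positive int returns int (3 ** 4 = 81)

int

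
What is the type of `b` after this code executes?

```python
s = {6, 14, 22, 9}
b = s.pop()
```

Popping from a set of ints returns int

int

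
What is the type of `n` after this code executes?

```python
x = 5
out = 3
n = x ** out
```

int ** positive int returns int (5 ** 3 = 125)

int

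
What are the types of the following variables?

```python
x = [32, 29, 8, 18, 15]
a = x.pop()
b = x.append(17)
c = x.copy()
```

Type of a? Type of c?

list.pop() returns the element (int); list.copy() returns list

int, list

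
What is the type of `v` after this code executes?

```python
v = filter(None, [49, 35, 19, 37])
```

filter() returns a filter iterator object

filter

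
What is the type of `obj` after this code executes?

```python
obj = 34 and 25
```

'and' returns the last value when all truthy (25, which is int)

int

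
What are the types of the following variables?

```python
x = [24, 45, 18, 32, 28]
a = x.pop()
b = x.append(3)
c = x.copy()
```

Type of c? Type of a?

list.copy() returns list; list.pop() returns the element (int)

list, int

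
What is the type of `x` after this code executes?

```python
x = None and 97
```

'and' returns first falsy value (None)

NoneType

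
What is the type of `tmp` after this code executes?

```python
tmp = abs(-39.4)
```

abs() of float returns float

float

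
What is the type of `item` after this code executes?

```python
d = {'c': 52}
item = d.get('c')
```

dict.get() returns the value (int) when key is found

int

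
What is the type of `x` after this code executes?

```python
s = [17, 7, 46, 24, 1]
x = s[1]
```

Indexing a list of ints returns int (s[1] = 7)

int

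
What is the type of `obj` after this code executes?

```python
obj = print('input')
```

print() returns None

NoneType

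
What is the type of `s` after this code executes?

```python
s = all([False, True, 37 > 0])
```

all() returns bool

bool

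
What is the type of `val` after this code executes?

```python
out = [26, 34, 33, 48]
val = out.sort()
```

list.sort() returns None (sorts in place)

NoneType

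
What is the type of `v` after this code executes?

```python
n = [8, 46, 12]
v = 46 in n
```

'in' operator returns bool

bool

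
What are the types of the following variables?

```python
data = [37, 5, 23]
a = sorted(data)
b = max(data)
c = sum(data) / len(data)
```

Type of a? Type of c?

sorted() returns list; int / int returns float

list, float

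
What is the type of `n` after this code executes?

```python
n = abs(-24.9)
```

abs() of float returns float

float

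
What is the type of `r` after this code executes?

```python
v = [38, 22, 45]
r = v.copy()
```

list.copy() returns list

list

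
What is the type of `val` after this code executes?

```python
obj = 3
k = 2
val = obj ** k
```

int ** positive int returns int (3 ** 2 = 9)

int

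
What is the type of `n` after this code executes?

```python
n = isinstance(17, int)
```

isinstance() returns bool

bool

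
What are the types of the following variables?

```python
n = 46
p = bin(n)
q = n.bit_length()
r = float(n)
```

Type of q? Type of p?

int.bit_length() returns int; bin() returns str

int, str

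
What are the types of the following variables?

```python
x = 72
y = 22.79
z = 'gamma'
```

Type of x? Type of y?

x is int; y is float

int, float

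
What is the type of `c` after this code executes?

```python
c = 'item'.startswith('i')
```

str.startswith() returns bool

bool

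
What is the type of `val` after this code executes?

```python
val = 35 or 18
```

'or' returns the first truthy value (35, which is int)

int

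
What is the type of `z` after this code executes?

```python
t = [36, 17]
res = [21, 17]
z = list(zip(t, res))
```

list(zip(...)) returns a list of tuples

list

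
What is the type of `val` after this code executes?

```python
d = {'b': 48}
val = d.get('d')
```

dict.get() returns None when key 'd' is not found and no default given

NoneType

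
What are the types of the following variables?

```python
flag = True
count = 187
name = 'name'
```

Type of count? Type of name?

count is int; name is str

int, str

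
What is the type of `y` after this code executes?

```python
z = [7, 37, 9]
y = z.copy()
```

list.copy() returns list

list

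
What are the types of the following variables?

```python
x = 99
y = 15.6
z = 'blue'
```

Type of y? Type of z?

y is float; z is str

float, str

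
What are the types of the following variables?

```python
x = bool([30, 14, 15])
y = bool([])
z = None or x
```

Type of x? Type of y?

bool() returns bool; bool() returns bool

bool, bool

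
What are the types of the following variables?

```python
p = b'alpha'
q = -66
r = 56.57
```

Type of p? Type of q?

p is bytes; q is int

bytes, int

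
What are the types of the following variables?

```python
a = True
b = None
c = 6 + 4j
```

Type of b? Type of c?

b is NoneType; c is complex

NoneType, complex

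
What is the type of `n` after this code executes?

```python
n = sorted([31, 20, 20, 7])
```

sorted() always returns list

list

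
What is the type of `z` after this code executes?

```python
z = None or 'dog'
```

'or' with None returns the other value ('dog', str)

str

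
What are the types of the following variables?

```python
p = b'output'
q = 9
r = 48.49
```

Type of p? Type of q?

p is bytes; q is int

bytes, int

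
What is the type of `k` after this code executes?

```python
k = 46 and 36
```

'and' returns the last value when all truthy (36, which is int)

int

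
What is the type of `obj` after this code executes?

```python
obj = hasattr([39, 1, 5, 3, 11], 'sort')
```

hasattr() returns bool

bool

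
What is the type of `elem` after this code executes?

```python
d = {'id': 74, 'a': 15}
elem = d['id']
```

Accessing dict[str, int] with key 'id' returns int value 74

int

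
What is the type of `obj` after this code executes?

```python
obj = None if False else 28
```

Ternary: condition is False, else branch (28) taken → int

int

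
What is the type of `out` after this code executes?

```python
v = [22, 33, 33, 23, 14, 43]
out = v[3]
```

Indexing a list of ints returns int (v[3] = 23)

int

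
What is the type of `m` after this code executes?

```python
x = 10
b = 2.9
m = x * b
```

int * float returns float (10 * 2.9 = 29.0)

float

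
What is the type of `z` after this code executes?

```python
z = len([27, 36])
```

len() always returns int

int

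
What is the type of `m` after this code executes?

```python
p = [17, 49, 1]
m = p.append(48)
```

list.append() returns None (mutates in place)

NoneType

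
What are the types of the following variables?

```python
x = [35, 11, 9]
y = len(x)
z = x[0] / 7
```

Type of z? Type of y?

int / int returns float; len() returns int

float, int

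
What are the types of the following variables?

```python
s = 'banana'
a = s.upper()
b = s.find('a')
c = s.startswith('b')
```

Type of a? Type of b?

str.upper() returns str; str.find() returns int

str, int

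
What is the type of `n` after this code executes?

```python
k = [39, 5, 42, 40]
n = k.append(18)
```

list.append() returns None (mutates in place)

NoneType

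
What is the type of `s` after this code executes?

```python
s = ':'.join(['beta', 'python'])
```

str.join() returns str

str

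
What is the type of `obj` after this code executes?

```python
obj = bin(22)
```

bin() returns str representation

str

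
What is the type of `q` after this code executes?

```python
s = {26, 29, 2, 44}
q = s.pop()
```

Popping from a set of ints returns int

int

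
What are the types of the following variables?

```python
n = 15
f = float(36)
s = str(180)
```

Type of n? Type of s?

n is int; s is str

int, str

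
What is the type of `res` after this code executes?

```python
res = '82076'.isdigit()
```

str.isdigit() returns bool

bool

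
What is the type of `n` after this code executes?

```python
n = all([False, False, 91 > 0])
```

all() returns bool

bool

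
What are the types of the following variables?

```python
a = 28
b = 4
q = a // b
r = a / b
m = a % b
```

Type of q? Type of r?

int // int returns int; int / int returns float

int, float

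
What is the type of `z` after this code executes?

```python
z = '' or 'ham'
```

'or' returns first truthy value ('ham', which is str)

str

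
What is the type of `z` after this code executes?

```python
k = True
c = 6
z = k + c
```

bool + int returns int (True is 1, so 1 + 6 = 7)

int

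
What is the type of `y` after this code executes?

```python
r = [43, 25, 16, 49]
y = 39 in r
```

'in' operator returns bool

bool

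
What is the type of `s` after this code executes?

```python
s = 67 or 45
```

'or' returns the first truthy value (67, which is int)

int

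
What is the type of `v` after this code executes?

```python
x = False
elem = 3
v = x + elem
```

bool + int returns int (False is 0, so 0 + 3 = 3)

int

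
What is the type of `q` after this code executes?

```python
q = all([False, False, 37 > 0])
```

all() returns bool

bool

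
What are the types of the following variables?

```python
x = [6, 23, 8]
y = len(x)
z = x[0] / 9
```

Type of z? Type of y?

int / int returns float; len() returns int

float, int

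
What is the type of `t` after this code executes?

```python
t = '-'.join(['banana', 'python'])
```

str.join() returns str

str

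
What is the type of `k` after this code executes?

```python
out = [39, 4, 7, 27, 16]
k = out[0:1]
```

Slicing a list always returns a list

list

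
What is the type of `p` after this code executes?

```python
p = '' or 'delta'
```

'or' returns first truthy value ('delta', which is str)

str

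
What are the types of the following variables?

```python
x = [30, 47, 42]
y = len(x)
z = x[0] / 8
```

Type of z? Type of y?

int / int returns float; len() returns int

float, int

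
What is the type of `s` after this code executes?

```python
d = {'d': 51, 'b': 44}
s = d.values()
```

.values() returns a dict_values view object

dict_values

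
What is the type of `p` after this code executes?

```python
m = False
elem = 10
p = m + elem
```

bool + int returns int (False is 0, so 0 + 10 = 10)

int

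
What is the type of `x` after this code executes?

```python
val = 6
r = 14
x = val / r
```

int / int always returns float in Python 3 (6 / 14 = 0.428571)

float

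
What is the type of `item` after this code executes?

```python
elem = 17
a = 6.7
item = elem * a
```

int * float returns float (17 * 6.7 = 113.9)

float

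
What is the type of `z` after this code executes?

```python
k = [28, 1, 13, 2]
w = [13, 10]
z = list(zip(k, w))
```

list(zip(...)) returns a list of tuples

list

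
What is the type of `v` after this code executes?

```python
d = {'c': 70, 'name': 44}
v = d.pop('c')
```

dict.pop() returns the value (int)

int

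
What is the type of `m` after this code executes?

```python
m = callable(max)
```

callable() returns bool

bool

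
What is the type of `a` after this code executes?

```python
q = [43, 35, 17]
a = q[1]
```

Indexing a list of ints returns int (q[1] = 35)

int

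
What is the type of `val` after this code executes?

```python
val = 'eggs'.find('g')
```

str.find() returns int (index, or -1)

int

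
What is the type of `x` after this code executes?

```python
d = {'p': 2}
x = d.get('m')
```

dict.get() returns None when key 'm' is not found and no default given

NoneType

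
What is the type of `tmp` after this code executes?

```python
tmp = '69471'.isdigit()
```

str.isdigit() returns bool

bool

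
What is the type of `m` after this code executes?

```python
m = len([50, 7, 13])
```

len() always returns int

int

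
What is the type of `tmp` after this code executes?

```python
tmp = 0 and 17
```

'and' returns the first falsy value (0, which is int)

int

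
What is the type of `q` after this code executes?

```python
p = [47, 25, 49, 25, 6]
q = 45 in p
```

'in' operator returns bool

bool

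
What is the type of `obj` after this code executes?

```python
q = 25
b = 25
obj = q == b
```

Equality comparison returns bool

bool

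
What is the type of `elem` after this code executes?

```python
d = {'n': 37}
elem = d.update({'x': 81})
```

dict.update() returns None

NoneType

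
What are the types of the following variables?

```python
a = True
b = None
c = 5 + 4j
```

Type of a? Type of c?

a is bool; c is complex

bool, complex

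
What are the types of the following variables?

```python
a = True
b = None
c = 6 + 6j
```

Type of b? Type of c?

b is NoneType; c is complex

NoneType, complex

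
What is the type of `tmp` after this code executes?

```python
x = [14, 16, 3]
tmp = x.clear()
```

list.clear() returns None

NoneType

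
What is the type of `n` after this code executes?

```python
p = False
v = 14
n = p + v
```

bool + int returns int (False is 0, so 0 + 14 = 14)

int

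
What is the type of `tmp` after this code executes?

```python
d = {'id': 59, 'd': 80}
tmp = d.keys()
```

.keys() returns a dict_keys view object

dict_keys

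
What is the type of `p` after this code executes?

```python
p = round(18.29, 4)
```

round() with ndigits arg returns float

float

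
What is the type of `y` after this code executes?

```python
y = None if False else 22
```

Ternary: condition is False, else branch (22) taken → int

int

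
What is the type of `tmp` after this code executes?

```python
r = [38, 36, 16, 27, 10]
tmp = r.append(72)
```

list.append() returns None (mutates in place)

NoneType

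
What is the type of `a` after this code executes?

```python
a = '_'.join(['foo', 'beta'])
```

str.join() returns str

str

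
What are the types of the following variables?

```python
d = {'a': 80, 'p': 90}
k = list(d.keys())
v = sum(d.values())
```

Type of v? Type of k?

sum of int values returns int; list(...) returns list

int, list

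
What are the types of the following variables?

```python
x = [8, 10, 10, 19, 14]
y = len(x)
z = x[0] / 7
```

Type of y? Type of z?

len() returns int; int / int returns float

int, float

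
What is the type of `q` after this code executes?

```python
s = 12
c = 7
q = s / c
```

int / int always returns float in Python 3 (12 / 7 = 1.71429)

float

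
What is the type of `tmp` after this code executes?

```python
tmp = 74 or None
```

'or' returns first truthy value (74, int)

int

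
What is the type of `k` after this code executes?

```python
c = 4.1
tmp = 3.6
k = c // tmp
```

float // float returns float (floor division preserves float type)

float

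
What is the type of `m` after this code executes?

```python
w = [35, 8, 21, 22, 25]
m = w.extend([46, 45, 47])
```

list.extend() returns None

NoneType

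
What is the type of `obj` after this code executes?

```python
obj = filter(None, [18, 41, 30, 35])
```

filter() returns a filter iterator object

filter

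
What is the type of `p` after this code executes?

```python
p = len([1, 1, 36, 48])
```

len() always returns int

int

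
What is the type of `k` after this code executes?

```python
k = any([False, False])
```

any() returns bool

bool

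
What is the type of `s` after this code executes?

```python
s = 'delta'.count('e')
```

str.count() returns int

int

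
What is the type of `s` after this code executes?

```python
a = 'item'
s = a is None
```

'is' comparison returns bool

bool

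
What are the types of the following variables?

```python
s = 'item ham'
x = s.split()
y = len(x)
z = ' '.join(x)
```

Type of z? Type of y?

str.join() returns str; len() returns int

str, int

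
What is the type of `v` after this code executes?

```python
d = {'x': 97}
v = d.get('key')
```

dict.get() returns None when key 'key' is not found and no default given

NoneType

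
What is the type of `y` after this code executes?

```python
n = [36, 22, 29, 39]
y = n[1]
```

Indexing a list of ints returns int (n[1] = 22)

int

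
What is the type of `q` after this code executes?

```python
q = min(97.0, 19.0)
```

min() of floats returns float

float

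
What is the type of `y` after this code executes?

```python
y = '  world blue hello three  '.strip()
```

str.strip() returns str

str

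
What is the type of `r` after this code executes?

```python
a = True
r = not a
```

'not' always returns bool

bool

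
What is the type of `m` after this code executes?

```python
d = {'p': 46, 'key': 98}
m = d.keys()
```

.keys() returns a dict_keys view object

dict_keys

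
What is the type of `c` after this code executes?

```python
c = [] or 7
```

'or' returns first truthy value (7, which is int)

int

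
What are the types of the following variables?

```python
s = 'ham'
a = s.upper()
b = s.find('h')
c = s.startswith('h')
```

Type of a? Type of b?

str.upper() returns str; str.find() returns int

str, int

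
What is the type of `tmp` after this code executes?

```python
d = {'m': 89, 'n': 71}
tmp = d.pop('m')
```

dict.pop() returns the value (int)

int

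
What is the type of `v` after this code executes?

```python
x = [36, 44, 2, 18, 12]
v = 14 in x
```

'in' operator returns bool

bool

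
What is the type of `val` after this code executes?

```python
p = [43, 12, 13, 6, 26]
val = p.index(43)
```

list.index() returns int

int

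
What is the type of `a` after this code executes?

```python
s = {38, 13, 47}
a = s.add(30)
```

set.add() returns None (mutates in place)

NoneType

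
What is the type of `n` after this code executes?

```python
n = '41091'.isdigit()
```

str.isdigit() returns bool

bool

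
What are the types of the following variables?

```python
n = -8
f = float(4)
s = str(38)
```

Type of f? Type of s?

f is float; s is str

float, str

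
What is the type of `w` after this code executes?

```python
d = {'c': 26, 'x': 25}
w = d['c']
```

Accessing dict[str, int] with key 'c' returns int value 26

int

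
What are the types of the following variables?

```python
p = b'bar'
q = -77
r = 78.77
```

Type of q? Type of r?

q is int; r is float

int, float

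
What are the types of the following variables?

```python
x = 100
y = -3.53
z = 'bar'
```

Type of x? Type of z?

x is int; z is str

int, str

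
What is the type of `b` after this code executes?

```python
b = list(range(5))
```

list(range(...)) returns list

list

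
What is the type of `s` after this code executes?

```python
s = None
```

None has type NoneType

NoneType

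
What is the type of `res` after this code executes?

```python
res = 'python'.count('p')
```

str.count() returns int

int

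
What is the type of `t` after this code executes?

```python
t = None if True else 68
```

Ternary: condition is True, if branch (None) taken → NoneType

NoneType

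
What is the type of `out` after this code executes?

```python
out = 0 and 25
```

'and' returns the first falsy value (0, which is int)

int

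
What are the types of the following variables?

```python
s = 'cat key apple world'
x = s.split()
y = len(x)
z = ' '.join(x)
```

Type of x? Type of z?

str.split() returns list; str.join() returns str

list, str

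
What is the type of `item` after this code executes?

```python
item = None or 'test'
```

'or' with None returns the other value ('test', str)

str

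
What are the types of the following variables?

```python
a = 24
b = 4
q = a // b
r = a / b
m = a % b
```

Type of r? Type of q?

int / int returns float; int // int returns int

float, int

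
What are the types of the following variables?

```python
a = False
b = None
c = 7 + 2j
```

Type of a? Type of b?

a is bool; b is NoneType

bool, NoneType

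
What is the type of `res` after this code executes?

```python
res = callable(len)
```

callable() returns bool

bool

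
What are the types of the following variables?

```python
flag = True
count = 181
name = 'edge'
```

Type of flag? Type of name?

flag is bool; name is str

bool, str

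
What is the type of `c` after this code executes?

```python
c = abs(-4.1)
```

abs() of float returns float

float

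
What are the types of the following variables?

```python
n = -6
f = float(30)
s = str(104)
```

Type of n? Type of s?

n is int; s is str

int, str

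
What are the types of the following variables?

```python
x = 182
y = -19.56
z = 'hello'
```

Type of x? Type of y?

x is int; y is float

int, float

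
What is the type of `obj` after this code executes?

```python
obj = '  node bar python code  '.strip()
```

str.strip() returns str

str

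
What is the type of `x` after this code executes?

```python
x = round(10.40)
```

round() with no ndigits arg returns int

int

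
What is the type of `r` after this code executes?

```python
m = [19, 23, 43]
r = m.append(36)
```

list.append() returns None (mutates in place)

NoneType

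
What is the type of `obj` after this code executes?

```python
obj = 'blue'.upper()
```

str.upper() returns str

str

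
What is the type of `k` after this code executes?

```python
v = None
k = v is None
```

'is' comparison returns bool

bool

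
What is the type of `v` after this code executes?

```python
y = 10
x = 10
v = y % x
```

int % int returns int (10 % 10 = 0)

int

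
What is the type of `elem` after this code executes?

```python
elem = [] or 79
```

'or' returns first truthy value (79, which is int)

int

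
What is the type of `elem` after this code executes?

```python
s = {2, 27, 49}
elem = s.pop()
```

Popping from a set of ints returns int

int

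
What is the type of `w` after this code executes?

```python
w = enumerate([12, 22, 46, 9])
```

enumerate() returns an enumerate iterator object

enumerate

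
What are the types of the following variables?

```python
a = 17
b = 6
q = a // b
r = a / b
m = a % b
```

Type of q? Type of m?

int // int returns int; int % int returns int

int, int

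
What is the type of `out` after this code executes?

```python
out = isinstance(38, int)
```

isinstance() returns bool

bool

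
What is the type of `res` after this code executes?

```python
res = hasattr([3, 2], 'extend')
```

hasattr() returns bool

bool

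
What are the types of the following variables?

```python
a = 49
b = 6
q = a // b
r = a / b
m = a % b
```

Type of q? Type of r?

int // int returns int; int / int returns float

int, float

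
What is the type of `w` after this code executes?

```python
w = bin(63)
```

bin() returns str representation

str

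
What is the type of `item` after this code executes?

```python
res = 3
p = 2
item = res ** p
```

int ** positive int returns int (3 ** 2 = 9)

int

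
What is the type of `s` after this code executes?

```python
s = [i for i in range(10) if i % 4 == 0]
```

A list comprehension [...] produces a list

list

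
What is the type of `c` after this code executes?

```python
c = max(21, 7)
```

max() of ints returns int

int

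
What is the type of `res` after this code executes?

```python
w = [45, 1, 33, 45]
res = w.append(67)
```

list.append() returns None (mutates in place)

NoneType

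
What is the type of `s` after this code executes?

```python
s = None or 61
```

'or' with None returns the other value (61, int)

int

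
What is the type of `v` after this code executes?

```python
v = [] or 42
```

'or' returns first truthy value (42, which is int)

int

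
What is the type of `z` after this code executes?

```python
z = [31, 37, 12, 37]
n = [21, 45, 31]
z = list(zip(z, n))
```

list(zip(...)) returns a list of tuples

list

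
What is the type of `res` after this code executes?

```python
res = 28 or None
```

'or' returns first truthy value (28, int)

int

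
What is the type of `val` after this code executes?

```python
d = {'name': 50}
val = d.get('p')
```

dict.get() returns None when key 'p' is not found and no default given

NoneType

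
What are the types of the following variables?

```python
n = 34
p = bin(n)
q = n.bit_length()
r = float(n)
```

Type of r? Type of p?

float() returns float; bin() returns str

float, str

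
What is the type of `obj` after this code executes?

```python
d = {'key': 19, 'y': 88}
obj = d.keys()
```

.keys() returns a dict_keys view object

dict_keys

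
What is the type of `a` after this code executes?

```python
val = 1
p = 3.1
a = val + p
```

int + float returns float (1 + 3.1 = 4.1)

float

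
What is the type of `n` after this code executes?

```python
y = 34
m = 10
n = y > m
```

Comparison operators return bool

bool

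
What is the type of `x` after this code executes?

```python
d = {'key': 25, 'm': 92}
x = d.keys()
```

.keys() returns a dict_keys view object

dict_keys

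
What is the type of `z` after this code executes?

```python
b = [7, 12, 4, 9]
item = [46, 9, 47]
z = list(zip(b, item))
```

list(zip(...)) returns a list of tuples

list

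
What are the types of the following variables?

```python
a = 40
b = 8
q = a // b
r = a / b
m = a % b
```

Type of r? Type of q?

int / int returns float; int // int returns int

float, int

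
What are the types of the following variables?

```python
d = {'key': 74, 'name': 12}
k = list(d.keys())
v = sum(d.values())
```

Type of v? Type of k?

sum of int values returns int; list(...) returns list

int, list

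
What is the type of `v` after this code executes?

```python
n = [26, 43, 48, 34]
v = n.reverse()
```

list.reverse() returns None

NoneType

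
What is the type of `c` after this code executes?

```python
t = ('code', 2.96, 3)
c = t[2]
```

Index 2 of tuple is 3 which is int

int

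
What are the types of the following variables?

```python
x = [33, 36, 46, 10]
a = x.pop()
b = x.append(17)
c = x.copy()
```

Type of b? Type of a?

list.append() returns None; list.pop() returns the element (int)

NoneType, int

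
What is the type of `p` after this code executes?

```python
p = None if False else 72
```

Ternary: condition is False, else branch (72) taken → int

int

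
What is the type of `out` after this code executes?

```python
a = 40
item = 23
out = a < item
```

Comparison operators return bool

bool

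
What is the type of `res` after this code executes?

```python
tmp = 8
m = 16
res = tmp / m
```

int / int always returns float in Python 3 (8 / 16 = 0.5)

float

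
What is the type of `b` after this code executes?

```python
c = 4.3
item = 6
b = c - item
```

float - int returns float (4.3 - 6 = -1.7)

float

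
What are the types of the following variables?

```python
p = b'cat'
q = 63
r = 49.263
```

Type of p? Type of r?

p is bytes; r is float

bytes, float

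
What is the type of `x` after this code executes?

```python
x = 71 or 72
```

'or' returns the first truthy value (71, which is int)

int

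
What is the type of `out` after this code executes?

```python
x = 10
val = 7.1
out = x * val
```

int * float returns float (10 * 7.1 = 71.0)

float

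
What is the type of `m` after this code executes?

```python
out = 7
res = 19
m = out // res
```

int // int returns int (7 // 19 = 0)

int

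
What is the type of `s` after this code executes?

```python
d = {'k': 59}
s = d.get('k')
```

dict.get() returns the value (int) when key is found

int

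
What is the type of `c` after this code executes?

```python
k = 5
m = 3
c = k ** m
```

int ** positive int returns int (5 ** 3 = 125)

int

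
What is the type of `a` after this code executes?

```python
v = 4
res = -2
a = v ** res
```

int ** negative int returns float

float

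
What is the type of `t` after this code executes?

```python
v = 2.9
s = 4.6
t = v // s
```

float // float returns float (floor division preserves float type)

float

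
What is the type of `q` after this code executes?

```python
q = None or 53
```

'or' with None returns the other value (53, int)

int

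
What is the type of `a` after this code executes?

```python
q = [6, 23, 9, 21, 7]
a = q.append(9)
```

list.append() returns None (mutates in place)

NoneType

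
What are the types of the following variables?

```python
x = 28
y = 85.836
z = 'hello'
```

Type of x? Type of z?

x is int; z is str

int, str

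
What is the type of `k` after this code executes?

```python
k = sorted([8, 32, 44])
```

sorted() always returns list

list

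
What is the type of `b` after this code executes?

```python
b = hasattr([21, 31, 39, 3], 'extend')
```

hasattr() returns bool

bool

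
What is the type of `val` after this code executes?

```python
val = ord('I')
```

ord() returns int (Unicode code point)

int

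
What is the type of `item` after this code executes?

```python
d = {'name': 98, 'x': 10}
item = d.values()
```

.values() returns a dict_values view object

dict_values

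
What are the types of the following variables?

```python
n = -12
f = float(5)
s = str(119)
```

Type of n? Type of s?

n is int; s is str

int, str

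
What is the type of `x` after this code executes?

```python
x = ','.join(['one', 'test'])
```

str.join() returns str

str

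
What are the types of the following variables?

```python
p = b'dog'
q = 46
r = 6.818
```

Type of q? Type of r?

q is int; r is float

int, float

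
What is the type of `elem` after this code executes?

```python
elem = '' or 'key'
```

'or' returns first truthy value ('key', which is str)

str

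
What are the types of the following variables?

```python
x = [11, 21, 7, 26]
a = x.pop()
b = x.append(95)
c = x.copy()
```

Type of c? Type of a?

list.copy() returns list; list.pop() returns the element (int)

list, int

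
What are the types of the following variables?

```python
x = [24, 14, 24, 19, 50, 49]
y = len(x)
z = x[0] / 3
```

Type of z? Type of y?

int / int returns float; len() returns int

float, int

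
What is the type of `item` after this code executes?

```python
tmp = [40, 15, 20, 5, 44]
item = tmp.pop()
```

list.pop() returns the popped element (int here)

int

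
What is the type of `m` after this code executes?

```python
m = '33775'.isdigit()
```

str.isdigit() returns bool

bool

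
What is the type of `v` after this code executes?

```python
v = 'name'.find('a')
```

str.find() returns int (index, or -1)

int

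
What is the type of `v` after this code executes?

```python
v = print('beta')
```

print() returns None

NoneType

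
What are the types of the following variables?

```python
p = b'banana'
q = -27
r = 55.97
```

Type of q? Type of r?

q is int; r is float

int, float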